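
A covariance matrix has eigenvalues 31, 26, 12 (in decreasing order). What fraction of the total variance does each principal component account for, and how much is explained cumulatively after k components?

Step 1 — total variance = trace(Sigma) = Σ λ_i = 31 + 26 + 12 = 69.

Step 2 — fraction explained by component i = λ_i / Σ λ:
  PC1: 31/69 = 0.4493
  PC2: 26/69 = 0.3768
  PC3: 12/69 = 0.1739

Step 3 — cumulative fraction after k components = (λ_1 + ... + λ_k) / Σ λ:
  k = 1: 31/69 = 0.4493
  k = 2: (31 + 26)/69 = 57/69 = 0.8261
  k = 3: (31 + 26 + 12)/69 = 69/69 = 1

Summary (fraction, with percent):

explained: PC1 0.4493 (44.93%), PC2 0.3768 (37.68%), PC3 0.1739 (17.39%);  cumulative: 0.4493, 0.8261, 1


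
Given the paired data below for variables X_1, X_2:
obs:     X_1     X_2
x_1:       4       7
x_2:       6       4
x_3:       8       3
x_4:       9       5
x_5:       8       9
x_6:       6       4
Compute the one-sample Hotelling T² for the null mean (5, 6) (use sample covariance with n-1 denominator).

Step 1 — sample mean vector:
  mean(X_1) = (4 + 6 + 8 + 9 + 8 + 6) / 6 = 41/6 = 6.8333
  mean(X_2) = (7 + 4 + 3 + 5 + 9 + 4) / 6 = 32/6 = 5.3333
  x̄ = (6.8333, 5.3333),  deviation x̄ - mu_0 = (6.8333, 5.3333) - (5, 6) = (1.8333, -0.6667).

Step 2 — sample covariance matrix, S[i,j] = (1/(n-1)) · Σ_k (x_{k,i} - mean_i) · (x_{k,j} - mean_j), divisor n-1 = 5:
  S[X_1,X_1] = ((-2.8333)·(-2.8333) + (-0.8333)·(-0.8333) + (1.1667)·(1.1667) + (2.1667)·(2.1667) + (1.1667)·(1.1667) + (-0.8333)·(-0.8333)) / 5 = 16.8333/5 = 3.3667
  S[X_1,X_2] = ((-2.8333)·(1.6667) + (-0.8333)·(-1.3333) + (1.1667)·(-2.3333) + (2.1667)·(-0.3333) + (1.1667)·(3.6667) + (-0.8333)·(-1.3333)) / 5 = -1.6667/5 = -0.3333
  S[X_2,X_2] = ((1.6667)·(1.6667) + (-1.3333)·(-1.3333) + (-2.3333)·(-2.3333) + (-0.3333)·(-0.3333) + (3.6667)·(3.6667) + (-1.3333)·(-1.3333)) / 5 = 25.3333/5 = 5.0667
  S = [[3.3667, -0.3333],
 [-0.3333, 5.0667]].

Step 3 — invert S. det(S) = 3.3667·5.0667 - (-0.3333)² = 16.9467.
  S^{-1} = (1/det) · [[d, -b], [-b, a]] = [[0.299, 0.0197],
 [0.0197, 0.1987]].

Step 4 — quadratic form (x̄ - mu_0)^T · S^{-1} · (x̄ - mu_0):
  S^{-1} · (x̄ - mu_0) = (0.535, -0.0964),
  (x̄ - mu_0)^T · [...] = (1.8333)·(0.535) + (-0.6667)·(-0.0964) = 1.0451.

Step 5 — scale by n: T² = 6 · 1.0451 = 6.2707.

T² ≈ 6.2707


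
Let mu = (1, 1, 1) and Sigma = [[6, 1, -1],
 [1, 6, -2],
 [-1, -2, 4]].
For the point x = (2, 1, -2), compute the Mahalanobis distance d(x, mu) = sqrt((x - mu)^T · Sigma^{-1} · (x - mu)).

Step 1 — centre the observation: (x - mu) = (1, 0, -3).

Step 2 — invert Sigma (cofactor / det for 3×3, or solve directly):
  Sigma^{-1} = [[0.1754, -0.0175, 0.0351],
 [-0.0175, 0.2018, 0.0965],
 [0.0351, 0.0965, 0.307]].

Step 3 — form the quadratic (x - mu)^T · Sigma^{-1} · (x - mu):
  Sigma^{-1} · (x - mu) = (0.0702, -0.307, -0.886).
  (x - mu)^T · [Sigma^{-1} · (x - mu)] = (1)·(0.0702) + (0)·(-0.307) + (-3)·(-0.886) = 2.7281.

Step 4 — take square root: d = √(2.7281) ≈ 1.6517.

d(x, mu) = √(2.7281) ≈ 1.6517


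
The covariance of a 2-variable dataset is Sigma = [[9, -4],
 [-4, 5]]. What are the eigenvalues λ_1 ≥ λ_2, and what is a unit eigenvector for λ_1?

Step 1 — characteristic polynomial of 2×2 Sigma:
  det(Sigma - λI) = λ² - trace · λ + det = 0.
  trace = 9 + 5 = 14, det = 9·5 - (-4)² = 29.
Step 2 — discriminant:
  Δ = trace² - 4·det = 196 - 116 = 80.
Step 3 — eigenvalues:
  λ = (trace ± √Δ)/2 = (14 ± 8.9443)/2,
  λ_1 = 11.4721,  λ_2 = 2.5279.

Step 4 — unit eigenvector for λ_1: solve (Sigma - λ_1 I)v = 0. First row:
  (9 - 11.4721)·v_x + (-4)·v_y = 0, i.e. (-2.4721)·v_x + (-4)·v_y = 0,
  so v ∝ (b, λ_1 - a) = (-4, 2.4721); multiply by -1 so the first entry is positive: u = (4, -2.4721).
  ||u|| = √((4)² + (-2.4721)²) = √(22.1115) ≈ 4.7023,
  v_1 = u/||u|| ≈ (0.8507, -0.5257) (||v_1|| = 1).

λ_1 = 11.4721,  λ_2 = 2.5279;  v_1 ≈ (0.8507, -0.5257)


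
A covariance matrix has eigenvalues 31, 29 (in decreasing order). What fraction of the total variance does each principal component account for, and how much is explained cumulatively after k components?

Step 1 — total variance = trace(Sigma) = Σ λ_i = 31 + 29 = 60.

Step 2 — fraction explained by component i = λ_i / Σ λ:
  PC1: 31/60 = 0.5167
  PC2: 29/60 = 0.4833

Step 3 — cumulative fraction after k components = (λ_1 + ... + λ_k) / Σ λ:
  k = 1: 31/60 = 0.5167
  k = 2: (31 + 29)/60 = 60/60 = 1

Summary (fraction, with percent):

explained: PC1 0.5167 (51.67%), PC2 0.4833 (48.33%);  cumulative: 0.5167, 1


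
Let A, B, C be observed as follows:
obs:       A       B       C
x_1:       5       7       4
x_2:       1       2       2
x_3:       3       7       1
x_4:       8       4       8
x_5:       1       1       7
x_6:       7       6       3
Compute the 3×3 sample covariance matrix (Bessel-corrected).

Step 1 — column means:
  mean(A) = (5 + 1 + 3 + 8 + 1 + 7) / 6 = 25/6 = 4.1667
  mean(B) = (7 + 2 + 7 + 4 + 1 + 6) / 6 = 27/6 = 4.5
  mean(C) = (4 + 2 + 1 + 8 + 7 + 3) / 6 = 25/6 = 4.1667

Step 2 — sample covariance S[i,j] = (1/(n-1)) · Σ_k (x_{k,i} - mean_i) · (x_{k,j} - mean_j), with n-1 = 5.
  S[A,A] = ((0.8333)·(0.8333) + (-3.1667)·(-3.1667) + (-1.1667)·(-1.1667) + (3.8333)·(3.8333) + (-3.1667)·(-3.1667) + (2.8333)·(2.8333)) / 5 = 44.8333/5 = 8.9667
  S[A,B] = ((0.8333)·(2.5) + (-3.1667)·(-2.5) + (-1.1667)·(2.5) + (3.8333)·(-0.5) + (-3.1667)·(-3.5) + (2.8333)·(1.5)) / 5 = 20.5/5 = 4.1
  S[A,C] = ((0.8333)·(-0.1667) + (-3.1667)·(-2.1667) + (-1.1667)·(-3.1667) + (3.8333)·(3.8333) + (-3.1667)·(2.8333) + (2.8333)·(-1.1667)) / 5 = 12.8333/5 = 2.5667
  S[B,B] = ((2.5)·(2.5) + (-2.5)·(-2.5) + (2.5)·(2.5) + (-0.5)·(-0.5) + (-3.5)·(-3.5) + (1.5)·(1.5)) / 5 = 33.5/5 = 6.7
  S[B,C] = ((2.5)·(-0.1667) + (-2.5)·(-2.1667) + (2.5)·(-3.1667) + (-0.5)·(3.8333) + (-3.5)·(2.8333) + (1.5)·(-1.1667)) / 5 = -16.5/5 = -3.3
  S[C,C] = ((-0.1667)·(-0.1667) + (-2.1667)·(-2.1667) + (-3.1667)·(-3.1667) + (3.8333)·(3.8333) + (2.8333)·(2.8333) + (-1.1667)·(-1.1667)) / 5 = 38.8333/5 = 7.7667

S is symmetric (S[j,i] = S[i,j]). Assembling:

S = [[8.9667, 4.1, 2.5667],
 [4.1, 6.7, -3.3],
 [2.5667, -3.3, 7.7667]]


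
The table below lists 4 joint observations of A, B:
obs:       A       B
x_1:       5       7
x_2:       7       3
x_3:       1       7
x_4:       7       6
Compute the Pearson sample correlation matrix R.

Step 1 — column means:
  mean(A) = (5 + 7 + 1 + 7) / 4 = 20/4 = 5
  mean(B) = (7 + 3 + 7 + 6) / 4 = 23/4 = 5.75

Step 2 — sample variances and covariances s[i,j] = (1/(n-1)) · Σ_k (x_{k,i} - mean_i) · (x_{k,j} - mean_j), with n-1 = 3:
  s[A,A] = ((0)·(0) + (2)·(2) + (-4)·(-4) + (2)·(2)) / 3 = 24/3 = 8
  s[A,B] = ((0)·(1.25) + (2)·(-2.75) + (-4)·(1.25) + (2)·(0.25)) / 3 = -10/3 = -3.3333
  s[B,B] = ((1.25)·(1.25) + (-2.75)·(-2.75) + (1.25)·(1.25) + (0.25)·(0.25)) / 3 = 10.75/3 = 3.5833
  Sample standard deviations s_i = √(s[i,i]):
  s(A) = √(8) = 2.8284
  s(B) = √(3.5833) = 1.893

Step 3 — r_{ij} = s_{ij} / (s_i · s_j):
  r[A,A] = 1 (diagonal).
  r[A,B] = -3.3333 / (2.8284 · 1.893) = -3.3333 / 5.3541 = -0.6226
  r[B,B] = 1 (diagonal).

R is symmetric with unit diagonal. Assembling:

R = [[1, -0.6226],
 [-0.6226, 1]]


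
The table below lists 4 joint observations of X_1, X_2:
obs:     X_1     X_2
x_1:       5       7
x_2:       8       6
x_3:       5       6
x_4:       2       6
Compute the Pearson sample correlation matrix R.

Step 1 — column means:
  mean(X_1) = (5 + 8 + 5 + 2) / 4 = 20/4 = 5
  mean(X_2) = (7 + 6 + 6 + 6) / 4 = 25/4 = 6.25

Step 2 — sample variances and covariances s[i,j] = (1/(n-1)) · Σ_k (x_{k,i} - mean_i) · (x_{k,j} - mean_j), with n-1 = 3:
  s[X_1,X_1] = ((0)·(0) + (3)·(3) + (0)·(0) + (-3)·(-3)) / 3 = 18/3 = 6
  s[X_1,X_2] = ((0)·(0.75) + (3)·(-0.25) + (0)·(-0.25) + (-3)·(-0.25)) / 3 = 0/3 = 0
  s[X_2,X_2] = ((0.75)·(0.75) + (-0.25)·(-0.25) + (-0.25)·(-0.25) + (-0.25)·(-0.25)) / 3 = 0.75/3 = 0.25
  Sample standard deviations s_i = √(s[i,i]):
  s(X_1) = √(6) = 2.4495
  s(X_2) = √(0.25) = 0.5

Step 3 — r_{ij} = s_{ij} / (s_i · s_j):
  r[X_1,X_1] = 1 (diagonal).
  r[X_1,X_2] = 0 / (2.4495 · 0.5) = 0 / 1.2247 = 0
  r[X_2,X_2] = 1 (diagonal).

R is symmetric with unit diagonal. Assembling:

R = [[1, 0],
 [0, 1]]


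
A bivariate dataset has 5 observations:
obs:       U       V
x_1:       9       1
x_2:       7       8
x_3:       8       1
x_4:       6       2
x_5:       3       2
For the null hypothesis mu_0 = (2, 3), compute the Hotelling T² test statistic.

Step 1 — sample mean vector:
  mean(U) = (9 + 7 + 8 + 6 + 3) / 5 = 33/5 = 6.6
  mean(V) = (1 + 8 + 1 + 2 + 2) / 5 = 14/5 = 2.8
  x̄ = (6.6, 2.8),  deviation x̄ - mu_0 = (6.6, 2.8) - (2, 3) = (4.6, -0.2).

Step 2 — sample covariance matrix, S[i,j] = (1/(n-1)) · Σ_k (x_{k,i} - mean_i) · (x_{k,j} - mean_j), divisor n-1 = 4:
  S[U,U] = ((2.4)·(2.4) + (0.4)·(0.4) + (1.4)·(1.4) + (-0.6)·(-0.6) + (-3.6)·(-3.6)) / 4 = 21.2/4 = 5.3
  S[U,V] = ((2.4)·(-1.8) + (0.4)·(5.2) + (1.4)·(-1.8) + (-0.6)·(-0.8) + (-3.6)·(-0.8)) / 4 = -1.4/4 = -0.35
  S[V,V] = ((-1.8)·(-1.8) + (5.2)·(5.2) + (-1.8)·(-1.8) + (-0.8)·(-0.8) + (-0.8)·(-0.8)) / 4 = 34.8/4 = 8.7
  S = [[5.3, -0.35],
 [-0.35, 8.7]].

Step 3 — invert S. det(S) = 5.3·8.7 - (-0.35)² = 45.9875.
  S^{-1} = (1/det) · [[d, -b], [-b, a]] = [[0.1892, 0.0076],
 [0.0076, 0.1152]].

Step 4 — quadratic form (x̄ - mu_0)^T · S^{-1} · (x̄ - mu_0):
  S^{-1} · (x̄ - mu_0) = (0.8687, 0.012),
  (x̄ - mu_0)^T · [...] = (4.6)·(0.8687) + (-0.2)·(0.012) = 3.9937.

Step 5 — scale by n: T² = 5 · 3.9937 = 19.9685.

T² ≈ 19.9685


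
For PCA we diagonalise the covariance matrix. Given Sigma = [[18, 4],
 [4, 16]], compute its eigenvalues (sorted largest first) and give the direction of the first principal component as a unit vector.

Step 1 — characteristic polynomial of 2×2 Sigma:
  det(Sigma - λI) = λ² - trace · λ + det = 0.
  trace = 18 + 16 = 34, det = 18·16 - (4)² = 272.
Step 2 — discriminant:
  Δ = trace² - 4·det = 1156 - 1088 = 68.
Step 3 — eigenvalues:
  λ = (trace ± √Δ)/2 = (34 ± 8.2462)/2,
  λ_1 = 21.1231,  λ_2 = 12.8769.

Step 4 — unit eigenvector for λ_1: solve (Sigma - λ_1 I)v = 0. First row:
  (18 - 21.1231)·v_x + (4)·v_y = 0, i.e. (-3.1231)·v_x + (4)·v_y = 0,
  so v ∝ (b, λ_1 - a) = (4, 3.1231) = u.
  ||u|| = √((4)² + (3.1231)²) = √(25.7538) ≈ 5.0748,
  v_1 = u/||u|| ≈ (0.7882, 0.6154) (||v_1|| = 1).

λ_1 = 21.1231,  λ_2 = 12.8769;  v_1 ≈ (0.7882, 0.6154)


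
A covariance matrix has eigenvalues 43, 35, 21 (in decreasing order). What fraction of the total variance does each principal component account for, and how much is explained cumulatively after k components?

Step 1 — total variance = trace(Sigma) = Σ λ_i = 43 + 35 + 21 = 99.

Step 2 — fraction explained by component i = λ_i / Σ λ:
  PC1: 43/99 = 0.4343
  PC2: 35/99 = 0.3535
  PC3: 21/99 = 0.2121

Step 3 — cumulative fraction after k components = (λ_1 + ... + λ_k) / Σ λ:
  k = 1: 43/99 = 0.4343
  k = 2: (43 + 35)/99 = 78/99 = 0.7879
  k = 3: (43 + 35 + 21)/99 = 99/99 = 1

Summary (fraction, with percent):

explained: PC1 0.4343 (43.43%), PC2 0.3535 (35.35%), PC3 0.2121 (21.21%);  cumulative: 0.4343, 0.7879, 1


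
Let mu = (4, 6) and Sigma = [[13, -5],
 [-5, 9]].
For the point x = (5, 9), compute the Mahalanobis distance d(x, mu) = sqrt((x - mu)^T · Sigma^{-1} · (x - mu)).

Step 1 — centre the observation: (x - mu) = (1, 3).

Step 2 — invert Sigma. det(Sigma) = 13·9 - (-5)² = 92.
  Sigma^{-1} = (1/det) · [[d, -b], [-b, a]] = [[0.0978, 0.0543],
 [0.0543, 0.1413]].

Step 3 — form the quadratic (x - mu)^T · Sigma^{-1} · (x - mu):
  Sigma^{-1} · (x - mu) = (0.2609, 0.4783).
  (x - mu)^T · [Sigma^{-1} · (x - mu)] = (1)·(0.2609) + (3)·(0.4783) = 1.6957.

Step 4 — take square root: d = √(1.6957) ≈ 1.3022.

d(x, mu) = √(1.6957) ≈ 1.3022


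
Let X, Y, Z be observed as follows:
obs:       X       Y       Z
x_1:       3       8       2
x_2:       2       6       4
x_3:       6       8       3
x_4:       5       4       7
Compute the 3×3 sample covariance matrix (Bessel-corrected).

Step 1 — column means:
  mean(X) = (3 + 2 + 6 + 5) / 4 = 16/4 = 4
  mean(Y) = (8 + 6 + 8 + 4) / 4 = 26/4 = 6.5
  mean(Z) = (2 + 4 + 3 + 7) / 4 = 16/4 = 4

Step 2 — sample covariance S[i,j] = (1/(n-1)) · Σ_k (x_{k,i} - mean_i) · (x_{k,j} - mean_j), with n-1 = 3.
  S[X,X] = ((-1)·(-1) + (-2)·(-2) + (2)·(2) + (1)·(1)) / 3 = 10/3 = 3.3333
  S[X,Y] = ((-1)·(1.5) + (-2)·(-0.5) + (2)·(1.5) + (1)·(-2.5)) / 3 = 0/3 = 0
  S[X,Z] = ((-1)·(-2) + (-2)·(0) + (2)·(-1) + (1)·(3)) / 3 = 3/3 = 1
  S[Y,Y] = ((1.5)·(1.5) + (-0.5)·(-0.5) + (1.5)·(1.5) + (-2.5)·(-2.5)) / 3 = 11/3 = 3.6667
  S[Y,Z] = ((1.5)·(-2) + (-0.5)·(0) + (1.5)·(-1) + (-2.5)·(3)) / 3 = -12/3 = -4
  S[Z,Z] = ((-2)·(-2) + (0)·(0) + (-1)·(-1) + (3)·(3)) / 3 = 14/3 = 4.6667

S is symmetric (S[j,i] = S[i,j]). Assembling:

S = [[3.3333, 0, 1],
 [0, 3.6667, -4],
 [1, -4, 4.6667]]


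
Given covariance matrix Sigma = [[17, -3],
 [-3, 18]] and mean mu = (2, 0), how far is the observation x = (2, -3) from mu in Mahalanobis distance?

Step 1 — centre the observation: (x - mu) = (0, -3).

Step 2 — invert Sigma. det(Sigma) = 17·18 - (-3)² = 297.
  Sigma^{-1} = (1/det) · [[d, -b], [-b, a]] = [[0.0606, 0.0101],
 [0.0101, 0.0572]].

Step 3 — form the quadratic (x - mu)^T · Sigma^{-1} · (x - mu):
  Sigma^{-1} · (x - mu) = (-0.0303, -0.1717).
  (x - mu)^T · [Sigma^{-1} · (x - mu)] = (0)·(-0.0303) + (-3)·(-0.1717) = 0.5152.

Step 4 — take square root: d = √(0.5152) ≈ 0.7177.

d(x, mu) = √(0.5152) ≈ 0.7177


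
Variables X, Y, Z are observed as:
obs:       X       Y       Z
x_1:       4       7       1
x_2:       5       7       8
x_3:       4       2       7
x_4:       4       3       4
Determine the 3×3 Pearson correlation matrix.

Step 1 — column means:
  mean(X) = (4 + 5 + 4 + 4) / 4 = 17/4 = 4.25
  mean(Y) = (7 + 7 + 2 + 3) / 4 = 19/4 = 4.75
  mean(Z) = (1 + 8 + 7 + 4) / 4 = 20/4 = 5

Step 2 — sample variances and covariances s[i,j] = (1/(n-1)) · Σ_k (x_{k,i} - mean_i) · (x_{k,j} - mean_j), with n-1 = 3:
  s[X,X] = ((-0.25)·(-0.25) + (0.75)·(0.75) + (-0.25)·(-0.25) + (-0.25)·(-0.25)) / 3 = 0.75/3 = 0.25
  s[X,Y] = ((-0.25)·(2.25) + (0.75)·(2.25) + (-0.25)·(-2.75) + (-0.25)·(-1.75)) / 3 = 2.25/3 = 0.75
  s[X,Z] = ((-0.25)·(-4) + (0.75)·(3) + (-0.25)·(2) + (-0.25)·(-1)) / 3 = 3/3 = 1
  s[Y,Y] = ((2.25)·(2.25) + (2.25)·(2.25) + (-2.75)·(-2.75) + (-1.75)·(-1.75)) / 3 = 20.75/3 = 6.9167
  s[Y,Z] = ((2.25)·(-4) + (2.25)·(3) + (-2.75)·(2) + (-1.75)·(-1)) / 3 = -6/3 = -2
  s[Z,Z] = ((-4)·(-4) + (3)·(3) + (2)·(2) + (-1)·(-1)) / 3 = 30/3 = 10
  Sample standard deviations s_i = √(s[i,i]):
  s(X) = √(0.25) = 0.5
  s(Y) = √(6.9167) = 2.63
  s(Z) = √(10) = 3.1623

Step 3 — r_{ij} = s_{ij} / (s_i · s_j):
  r[X,X] = 1 (diagonal).
  r[X,Y] = 0.75 / (0.5 · 2.63) = 0.75 / 1.315 = 0.5704
  r[X,Z] = 1 / (0.5 · 3.1623) = 1 / 1.5811 = 0.6325
  r[Y,Y] = 1 (diagonal).
  r[Y,Z] = -2 / (2.63 · 3.1623) = -2 / 8.3166 = -0.2405
  r[Z,Z] = 1 (diagonal).

R is symmetric with unit diagonal. Assembling:

R = [[1, 0.5704, 0.6325],
 [0.5704, 1, -0.2405],
 [0.6325, -0.2405, 1]]


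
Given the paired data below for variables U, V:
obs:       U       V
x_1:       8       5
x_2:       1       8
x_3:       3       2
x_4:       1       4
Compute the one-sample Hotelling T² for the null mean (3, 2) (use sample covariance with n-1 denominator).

Step 1 — sample mean vector:
  mean(U) = (8 + 1 + 3 + 1) / 4 = 13/4 = 3.25
  mean(V) = (5 + 8 + 2 + 4) / 4 = 19/4 = 4.75
  x̄ = (3.25, 4.75),  deviation x̄ - mu_0 = (3.25, 4.75) - (3, 2) = (0.25, 2.75).

Step 2 — sample covariance matrix, S[i,j] = (1/(n-1)) · Σ_k (x_{k,i} - mean_i) · (x_{k,j} - mean_j), divisor n-1 = 3:
  S[U,U] = ((4.75)·(4.75) + (-2.25)·(-2.25) + (-0.25)·(-0.25) + (-2.25)·(-2.25)) / 3 = 32.75/3 = 10.9167
  S[U,V] = ((4.75)·(0.25) + (-2.25)·(3.25) + (-0.25)·(-2.75) + (-2.25)·(-0.75)) / 3 = -3.75/3 = -1.25
  S[V,V] = ((0.25)·(0.25) + (3.25)·(3.25) + (-2.75)·(-2.75) + (-0.75)·(-0.75)) / 3 = 18.75/3 = 6.25
  S = [[10.9167, -1.25],
 [-1.25, 6.25]].

Step 3 — invert S. det(S) = 10.9167·6.25 - (-1.25)² = 66.6667.
  S^{-1} = (1/det) · [[d, -b], [-b, a]] = [[0.0938, 0.0187],
 [0.0187, 0.1637]].

Step 4 — quadratic form (x̄ - mu_0)^T · S^{-1} · (x̄ - mu_0):
  S^{-1} · (x̄ - mu_0) = (0.075, 0.455),
  (x̄ - mu_0)^T · [...] = (0.25)·(0.075) + (2.75)·(0.455) = 1.27.

Step 5 — scale by n: T² = 4 · 1.27 = 5.08.

T² ≈ 5.08


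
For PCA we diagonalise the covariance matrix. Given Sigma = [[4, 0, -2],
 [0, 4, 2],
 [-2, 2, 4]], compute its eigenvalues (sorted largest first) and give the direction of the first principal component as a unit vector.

Step 1 — characteristic polynomial p(λ) = det(λI - Sigma) = λ³ - tr·λ² + c_1·λ - det, where tr = trace, c_1 = sum of the principal 2×2 minors, det = det(Sigma):
  tr = 4 + 4 + 4 = 12,
  c_1 = (4·4 - (0)²) + (4·4 - (-2)²) + (4·4 - (2)²) = 16 + 12 + 12 = 40,
  det = 4·(4·4 - (2)²) - (0)·((0)·4 - (2)·(-2)) + (-2)·((0)·(2) - 4·(-2)) = 4·(12) - (0)·(4) + (-2)·(8) = 32.
  So p(λ) = λ³ - 12λ² + 40λ - 32.
Step 2 — look for an integer root (rational root theorem: any rational root is an integer divisor of 32). Testing λ = 4:
  p(4) = 64 - 192 + 160 - 32 = 0  ✓
  Dividing out (λ - 4): p(λ) = (λ - 4)(λ² - 8λ + 8).
Step 3 — remaining eigenvalues from the quadratic λ² - 8λ + 8 = 0:
  Δ = 8² - 4·8 = 64 - 32 = 32,  λ = (8 ± √32)/2 = (8 ± 5.6569)/2 ≈ 6.8284 or 1.1716.
  Sorted: λ_1 = 6.8284,  λ_2 = 4,  λ_3 = 1.1716  (check: sum = 12 = tr ✓).

Step 4 — unit eigenvector for λ_1 ≈ 6.8284: v spans the null space of (Sigma - λ_1 I), whose rows are
  r_1 = (-2.8284, 0, -2),  r_2 = (0, -2.8284, 2),  r_3 = (-2, 2, -2.8284).
  v is orthogonal to every row, so take v ∝ r_1 × r_2 = ((0)·(2) - (-2)·(-2.8284), (-2)·(0) - (-2.8284)·(2), (-2.8284)·(-2.8284) - (0)·(0)) ≈ (-5.6569, 5.6569, 8).
  Rescale (multiply by -1 so the first nonzero entry is positive): u = (5.6569, -5.6569, -8).
  ||u|| = √((5.6569)² + (-5.6569)² + (-8)²) = √(128) ≈ 11.3137,  v_1 = u/||u|| ≈ (0.5, -0.5, -0.7071) (||v_1|| = 1).

λ_1 = 6.8284,  λ_2 = 4,  λ_3 = 1.1716;  v_1 ≈ (0.5, -0.5, -0.7071)


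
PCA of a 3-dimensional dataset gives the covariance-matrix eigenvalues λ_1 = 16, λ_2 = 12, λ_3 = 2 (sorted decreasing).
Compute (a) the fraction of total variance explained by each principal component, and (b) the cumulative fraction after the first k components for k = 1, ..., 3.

Step 1 — total variance = trace(Sigma) = Σ λ_i = 16 + 12 + 2 = 30.

Step 2 — fraction explained by component i = λ_i / Σ λ:
  PC1: 16/30 = 0.5333
  PC2: 12/30 = 0.4
  PC3: 2/30 = 0.0667

Step 3 — cumulative fraction after k components = (λ_1 + ... + λ_k) / Σ λ:
  k = 1: 16/30 = 0.5333
  k = 2: (16 + 12)/30 = 28/30 = 0.9333
  k = 3: (16 + 12 + 2)/30 = 30/30 = 1

Summary (fraction, with percent):

explained: PC1 0.5333 (53.33%), PC2 0.4 (40%), PC3 0.0667 (6.67%);  cumulative: 0.5333, 0.9333, 1


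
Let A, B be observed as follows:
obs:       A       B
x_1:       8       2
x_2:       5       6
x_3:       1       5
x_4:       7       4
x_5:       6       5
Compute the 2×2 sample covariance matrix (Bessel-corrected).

Step 1 — column means:
  mean(A) = (8 + 5 + 1 + 7 + 6) / 5 = 27/5 = 5.4
  mean(B) = (2 + 6 + 5 + 4 + 5) / 5 = 22/5 = 4.4

Step 2 — sample covariance S[i,j] = (1/(n-1)) · Σ_k (x_{k,i} - mean_i) · (x_{k,j} - mean_j), with n-1 = 4.
  S[A,A] = ((2.6)·(2.6) + (-0.4)·(-0.4) + (-4.4)·(-4.4) + (1.6)·(1.6) + (0.6)·(0.6)) / 4 = 29.2/4 = 7.3
  S[A,B] = ((2.6)·(-2.4) + (-0.4)·(1.6) + (-4.4)·(0.6) + (1.6)·(-0.4) + (0.6)·(0.6)) / 4 = -9.8/4 = -2.45
  S[B,B] = ((-2.4)·(-2.4) + (1.6)·(1.6) + (0.6)·(0.6) + (-0.4)·(-0.4) + (0.6)·(0.6)) / 4 = 9.2/4 = 2.3

S is symmetric (S[j,i] = S[i,j]). Assembling:

S = [[7.3, -2.45],
 [-2.45, 2.3]]


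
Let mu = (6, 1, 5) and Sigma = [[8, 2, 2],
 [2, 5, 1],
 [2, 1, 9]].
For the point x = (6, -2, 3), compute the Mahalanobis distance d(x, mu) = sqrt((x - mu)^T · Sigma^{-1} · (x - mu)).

Step 1 — centre the observation: (x - mu) = (0, -3, -2).

Step 2 — invert Sigma (cofactor / det for 3×3, or solve directly):
  Sigma^{-1} = [[0.1447, -0.0526, -0.0263],
 [-0.0526, 0.2237, -0.0132],
 [-0.0263, -0.0132, 0.1184]].

Step 3 — form the quadratic (x - mu)^T · Sigma^{-1} · (x - mu):
  Sigma^{-1} · (x - mu) = (0.2105, -0.6447, -0.1974).
  (x - mu)^T · [Sigma^{-1} · (x - mu)] = (0)·(0.2105) + (-3)·(-0.6447) + (-2)·(-0.1974) = 2.3289.

Step 4 — take square root: d = √(2.3289) ≈ 1.5261.

d(x, mu) = √(2.3289) ≈ 1.5261


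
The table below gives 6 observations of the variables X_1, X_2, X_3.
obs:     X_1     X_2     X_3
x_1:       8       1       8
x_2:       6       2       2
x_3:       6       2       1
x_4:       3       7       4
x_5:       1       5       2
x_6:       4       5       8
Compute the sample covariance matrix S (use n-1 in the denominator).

Step 1 — column means:
  mean(X_1) = (8 + 6 + 6 + 3 + 1 + 4) / 6 = 28/6 = 4.6667
  mean(X_2) = (1 + 2 + 2 + 7 + 5 + 5) / 6 = 22/6 = 3.6667
  mean(X_3) = (8 + 2 + 1 + 4 + 2 + 8) / 6 = 25/6 = 4.1667

Step 2 — sample covariance S[i,j] = (1/(n-1)) · Σ_k (x_{k,i} - mean_i) · (x_{k,j} - mean_j), with n-1 = 5.
  S[X_1,X_1] = ((3.3333)·(3.3333) + (1.3333)·(1.3333) + (1.3333)·(1.3333) + (-1.6667)·(-1.6667) + (-3.6667)·(-3.6667) + (-0.6667)·(-0.6667)) / 5 = 31.3333/5 = 6.2667
  S[X_1,X_2] = ((3.3333)·(-2.6667) + (1.3333)·(-1.6667) + (1.3333)·(-1.6667) + (-1.6667)·(3.3333) + (-3.6667)·(1.3333) + (-0.6667)·(1.3333)) / 5 = -24.6667/5 = -4.9333
  S[X_1,X_3] = ((3.3333)·(3.8333) + (1.3333)·(-2.1667) + (1.3333)·(-3.1667) + (-1.6667)·(-0.1667) + (-3.6667)·(-2.1667) + (-0.6667)·(3.8333)) / 5 = 11.3333/5 = 2.2667
  S[X_2,X_2] = ((-2.6667)·(-2.6667) + (-1.6667)·(-1.6667) + (-1.6667)·(-1.6667) + (3.3333)·(3.3333) + (1.3333)·(1.3333) + (1.3333)·(1.3333)) / 5 = 27.3333/5 = 5.4667
  S[X_2,X_3] = ((-2.6667)·(3.8333) + (-1.6667)·(-2.1667) + (-1.6667)·(-3.1667) + (3.3333)·(-0.1667) + (1.3333)·(-2.1667) + (1.3333)·(3.8333)) / 5 = 0.3333/5 = 0.0667
  S[X_3,X_3] = ((3.8333)·(3.8333) + (-2.1667)·(-2.1667) + (-3.1667)·(-3.1667) + (-0.1667)·(-0.1667) + (-2.1667)·(-2.1667) + (3.8333)·(3.8333)) / 5 = 48.8333/5 = 9.7667

S is symmetric (S[j,i] = S[i,j]). Assembling:

S = [[6.2667, -4.9333, 2.2667],
 [-4.9333, 5.4667, 0.0667],
 [2.2667, 0.0667, 9.7667]]


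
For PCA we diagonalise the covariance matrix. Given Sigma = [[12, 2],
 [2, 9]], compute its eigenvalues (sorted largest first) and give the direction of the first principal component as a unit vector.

Step 1 — characteristic polynomial of 2×2 Sigma:
  det(Sigma - λI) = λ² - trace · λ + det = 0.
  trace = 12 + 9 = 21, det = 12·9 - (2)² = 104.
Step 2 — discriminant:
  Δ = trace² - 4·det = 441 - 416 = 25.
Step 3 — eigenvalues:
  λ = (trace ± √Δ)/2 = (21 ± 5)/2,
  λ_1 = 13,  λ_2 = 8.

Step 4 — unit eigenvector for λ_1: solve (Sigma - λ_1 I)v = 0. First row:
  (12 - 13)·v_x + (2)·v_y = 0, i.e. (-1)·v_x + (2)·v_y = 0,
  so v ∝ (b, λ_1 - a) = (2, 1) = u.
  ||u|| = √((2)² + (1)²) = √(5) ≈ 2.2361,
  v_1 = u/||u|| ≈ (0.8944, 0.4472) (||v_1|| = 1).

λ_1 = 13,  λ_2 = 8;  v_1 ≈ (0.8944, 0.4472)


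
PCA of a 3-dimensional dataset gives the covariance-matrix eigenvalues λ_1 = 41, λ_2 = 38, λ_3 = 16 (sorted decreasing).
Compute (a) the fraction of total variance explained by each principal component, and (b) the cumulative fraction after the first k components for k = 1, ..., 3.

Step 1 — total variance = trace(Sigma) = Σ λ_i = 41 + 38 + 16 = 95.

Step 2 — fraction explained by component i = λ_i / Σ λ:
  PC1: 41/95 = 0.4316
  PC2: 38/95 = 0.4
  PC3: 16/95 = 0.1684

Step 3 — cumulative fraction after k components = (λ_1 + ... + λ_k) / Σ λ:
  k = 1: 41/95 = 0.4316
  k = 2: (41 + 38)/95 = 79/95 = 0.8316
  k = 3: (41 + 38 + 16)/95 = 95/95 = 1

Summary (fraction, with percent):

explained: PC1 0.4316 (43.16%), PC2 0.4 (40%), PC3 0.1684 (16.84%);  cumulative: 0.4316, 0.8316, 1


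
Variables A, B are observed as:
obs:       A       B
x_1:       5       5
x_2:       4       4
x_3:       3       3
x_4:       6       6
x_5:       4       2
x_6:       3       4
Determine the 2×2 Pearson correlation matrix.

Step 1 — column means:
  mean(A) = (5 + 4 + 3 + 6 + 4 + 3) / 6 = 25/6 = 4.1667
  mean(B) = (5 + 4 + 3 + 6 + 2 + 4) / 6 = 24/6 = 4

Step 2 — sample variances and covariances s[i,j] = (1/(n-1)) · Σ_k (x_{k,i} - mean_i) · (x_{k,j} - mean_j), with n-1 = 5:
  s[A,A] = ((0.8333)·(0.8333) + (-0.1667)·(-0.1667) + (-1.1667)·(-1.1667) + (1.8333)·(1.8333) + (-0.1667)·(-0.1667) + (-1.1667)·(-1.1667)) / 5 = 6.8333/5 = 1.3667
  s[A,B] = ((0.8333)·(1) + (-0.1667)·(0) + (-1.1667)·(-1) + (1.8333)·(2) + (-0.1667)·(-2) + (-1.1667)·(0)) / 5 = 6/5 = 1.2
  s[B,B] = ((1)·(1) + (0)·(0) + (-1)·(-1) + (2)·(2) + (-2)·(-2) + (0)·(0)) / 5 = 10/5 = 2
  Sample standard deviations s_i = √(s[i,i]):
  s(A) = √(1.3667) = 1.169
  s(B) = √(2) = 1.4142

Step 3 — r_{ij} = s_{ij} / (s_i · s_j):
  r[A,A] = 1 (diagonal).
  r[A,B] = 1.2 / (1.169 · 1.4142) = 1.2 / 1.6533 = 0.7258
  r[B,B] = 1 (diagonal).

R is symmetric with unit diagonal. Assembling:

R = [[1, 0.7258],
 [0.7258, 1]]


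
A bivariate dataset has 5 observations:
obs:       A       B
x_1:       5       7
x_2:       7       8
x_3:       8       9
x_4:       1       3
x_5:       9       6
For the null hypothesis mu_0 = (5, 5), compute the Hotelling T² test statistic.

Step 1 — sample mean vector:
  mean(A) = (5 + 7 + 8 + 1 + 9) / 5 = 30/5 = 6
  mean(B) = (7 + 8 + 9 + 3 + 6) / 5 = 33/5 = 6.6
  x̄ = (6, 6.6),  deviation x̄ - mu_0 = (6, 6.6) - (5, 5) = (1, 1.6).

Step 2 — sample covariance matrix, S[i,j] = (1/(n-1)) · Σ_k (x_{k,i} - mean_i) · (x_{k,j} - mean_j), divisor n-1 = 4:
  S[A,A] = ((-1)·(-1) + (1)·(1) + (2)·(2) + (-5)·(-5) + (3)·(3)) / 4 = 40/4 = 10
  S[A,B] = ((-1)·(0.4) + (1)·(1.4) + (2)·(2.4) + (-5)·(-3.6) + (3)·(-0.6)) / 4 = 22/4 = 5.5
  S[B,B] = ((0.4)·(0.4) + (1.4)·(1.4) + (2.4)·(2.4) + (-3.6)·(-3.6) + (-0.6)·(-0.6)) / 4 = 21.2/4 = 5.3
  S = [[10, 5.5],
 [5.5, 5.3]].

Step 3 — invert S. det(S) = 10·5.3 - (5.5)² = 22.75.
  S^{-1} = (1/det) · [[d, -b], [-b, a]] = [[0.233, -0.2418],
 [-0.2418, 0.4396]].

Step 4 — quadratic form (x̄ - mu_0)^T · S^{-1} · (x̄ - mu_0):
  S^{-1} · (x̄ - mu_0) = (-0.1538, 0.4615),
  (x̄ - mu_0)^T · [...] = (1)·(-0.1538) + (1.6)·(0.4615) = 0.5846.

Step 5 — scale by n: T² = 5 · 0.5846 = 2.9231.

T² ≈ 2.9231


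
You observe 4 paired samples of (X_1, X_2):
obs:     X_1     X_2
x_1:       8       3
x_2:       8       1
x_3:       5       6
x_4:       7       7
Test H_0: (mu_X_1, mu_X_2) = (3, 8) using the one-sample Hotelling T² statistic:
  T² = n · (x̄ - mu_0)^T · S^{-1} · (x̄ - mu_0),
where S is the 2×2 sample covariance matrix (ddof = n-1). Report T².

Step 1 — sample mean vector:
  mean(X_1) = (8 + 8 + 5 + 7) / 4 = 28/4 = 7
  mean(X_2) = (3 + 1 + 6 + 7) / 4 = 17/4 = 4.25
  x̄ = (7, 4.25),  deviation x̄ - mu_0 = (7, 4.25) - (3, 8) = (4, -3.75).

Step 2 — sample covariance matrix, S[i,j] = (1/(n-1)) · Σ_k (x_{k,i} - mean_i) · (x_{k,j} - mean_j), divisor n-1 = 3:
  S[X_1,X_1] = ((1)·(1) + (1)·(1) + (-2)·(-2) + (0)·(0)) / 3 = 6/3 = 2
  S[X_1,X_2] = ((1)·(-1.25) + (1)·(-3.25) + (-2)·(1.75) + (0)·(2.75)) / 3 = -8/3 = -2.6667
  S[X_2,X_2] = ((-1.25)·(-1.25) + (-3.25)·(-3.25) + (1.75)·(1.75) + (2.75)·(2.75)) / 3 = 22.75/3 = 7.5833
  S = [[2, -2.6667],
 [-2.6667, 7.5833]].

Step 3 — invert S. det(S) = 2·7.5833 - (-2.6667)² = 8.0556.
  S^{-1} = (1/det) · [[d, -b], [-b, a]] = [[0.9414, 0.331],
 [0.331, 0.2483]].

Step 4 — quadratic form (x̄ - mu_0)^T · S^{-1} · (x̄ - mu_0):
  S^{-1} · (x̄ - mu_0) = (2.5241, 0.3931),
  (x̄ - mu_0)^T · [...] = (4)·(2.5241) + (-3.75)·(0.3931) = 8.6224.

Step 5 — scale by n: T² = 4 · 8.6224 = 34.4897.

T² ≈ 34.4897


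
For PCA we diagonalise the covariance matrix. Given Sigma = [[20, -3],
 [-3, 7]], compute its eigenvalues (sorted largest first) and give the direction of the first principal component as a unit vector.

Step 1 — characteristic polynomial of 2×2 Sigma:
  det(Sigma - λI) = λ² - trace · λ + det = 0.
  trace = 20 + 7 = 27, det = 20·7 - (-3)² = 131.
Step 2 — discriminant:
  Δ = trace² - 4·det = 729 - 524 = 205.
Step 3 — eigenvalues:
  λ = (trace ± √Δ)/2 = (27 ± 14.3178)/2,
  λ_1 = 20.6589,  λ_2 = 6.3411.

Step 4 — unit eigenvector for λ_1: solve (Sigma - λ_1 I)v = 0. First row:
  (20 - 20.6589)·v_x + (-3)·v_y = 0, i.e. (-0.6589)·v_x + (-3)·v_y = 0,
  so v ∝ (b, λ_1 - a) = (-3, 0.6589); multiply by -1 so the first entry is positive: u = (3, -0.6589).
  ||u|| = √((3)² + (-0.6589)²) = √(9.4342) ≈ 3.0715,
  v_1 = u/||u|| ≈ (0.9767, -0.2145) (||v_1|| = 1).

λ_1 = 20.6589,  λ_2 = 6.3411;  v_1 ≈ (0.9767, -0.2145)


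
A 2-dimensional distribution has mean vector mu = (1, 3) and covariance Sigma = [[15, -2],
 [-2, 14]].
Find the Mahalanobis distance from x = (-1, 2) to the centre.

Step 1 — centre the observation: (x - mu) = (-2, -1).

Step 2 — invert Sigma. det(Sigma) = 15·14 - (-2)² = 206.
  Sigma^{-1} = (1/det) · [[d, -b], [-b, a]] = [[0.068, 0.0097],
 [0.0097, 0.0728]].

Step 3 — form the quadratic (x - mu)^T · Sigma^{-1} · (x - mu):
  Sigma^{-1} · (x - mu) = (-0.1456, -0.0922).
  (x - mu)^T · [Sigma^{-1} · (x - mu)] = (-2)·(-0.1456) + (-1)·(-0.0922) = 0.3835.

Step 4 — take square root: d = √(0.3835) ≈ 0.6193.

d(x, mu) = √(0.3835) ≈ 0.6193


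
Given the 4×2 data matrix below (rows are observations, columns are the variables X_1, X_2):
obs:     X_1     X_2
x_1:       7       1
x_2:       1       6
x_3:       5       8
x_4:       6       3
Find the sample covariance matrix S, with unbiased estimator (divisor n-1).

Step 1 — column means:
  mean(X_1) = (7 + 1 + 5 + 6) / 4 = 19/4 = 4.75
  mean(X_2) = (1 + 6 + 8 + 3) / 4 = 18/4 = 4.5

Step 2 — sample covariance S[i,j] = (1/(n-1)) · Σ_k (x_{k,i} - mean_i) · (x_{k,j} - mean_j), with n-1 = 3.
  S[X_1,X_1] = ((2.25)·(2.25) + (-3.75)·(-3.75) + (0.25)·(0.25) + (1.25)·(1.25)) / 3 = 20.75/3 = 6.9167
  S[X_1,X_2] = ((2.25)·(-3.5) + (-3.75)·(1.5) + (0.25)·(3.5) + (1.25)·(-1.5)) / 3 = -14.5/3 = -4.8333
  S[X_2,X_2] = ((-3.5)·(-3.5) + (1.5)·(1.5) + (3.5)·(3.5) + (-1.5)·(-1.5)) / 3 = 29/3 = 9.6667

S is symmetric (S[j,i] = S[i,j]). Assembling:

S = [[6.9167, -4.8333],
 [-4.8333, 9.6667]]


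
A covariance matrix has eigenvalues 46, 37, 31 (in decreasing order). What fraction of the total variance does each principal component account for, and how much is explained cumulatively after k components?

Step 1 — total variance = trace(Sigma) = Σ λ_i = 46 + 37 + 31 = 114.

Step 2 — fraction explained by component i = λ_i / Σ λ:
  PC1: 46/114 = 0.4035
  PC2: 37/114 = 0.3246
  PC3: 31/114 = 0.2719

Step 3 — cumulative fraction after k components = (λ_1 + ... + λ_k) / Σ λ:
  k = 1: 46/114 = 0.4035
  k = 2: (46 + 37)/114 = 83/114 = 0.7281
  k = 3: (46 + 37 + 31)/114 = 114/114 = 1

Summary (fraction, with percent):

explained: PC1 0.4035 (40.35%), PC2 0.3246 (32.46%), PC3 0.2719 (27.19%);  cumulative: 0.4035, 0.7281, 1


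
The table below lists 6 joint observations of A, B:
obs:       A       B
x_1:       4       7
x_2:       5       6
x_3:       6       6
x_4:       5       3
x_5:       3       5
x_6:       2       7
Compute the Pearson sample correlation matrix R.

Step 1 — column means:
  mean(A) = (4 + 5 + 6 + 5 + 3 + 2) / 6 = 25/6 = 4.1667
  mean(B) = (7 + 6 + 6 + 3 + 5 + 7) / 6 = 34/6 = 5.6667

Step 2 — sample variances and covariances s[i,j] = (1/(n-1)) · Σ_k (x_{k,i} - mean_i) · (x_{k,j} - mean_j), with n-1 = 5:
  s[A,A] = ((-0.1667)·(-0.1667) + (0.8333)·(0.8333) + (1.8333)·(1.8333) + (0.8333)·(0.8333) + (-1.1667)·(-1.1667) + (-2.1667)·(-2.1667)) / 5 = 10.8333/5 = 2.1667
  s[A,B] = ((-0.1667)·(1.3333) + (0.8333)·(0.3333) + (1.8333)·(0.3333) + (0.8333)·(-2.6667) + (-1.1667)·(-0.6667) + (-2.1667)·(1.3333)) / 5 = -3.6667/5 = -0.7333
  s[B,B] = ((1.3333)·(1.3333) + (0.3333)·(0.3333) + (0.3333)·(0.3333) + (-2.6667)·(-2.6667) + (-0.6667)·(-0.6667) + (1.3333)·(1.3333)) / 5 = 11.3333/5 = 2.2667
  Sample standard deviations s_i = √(s[i,i]):
  s(A) = √(2.1667) = 1.472
  s(B) = √(2.2667) = 1.5055

Step 3 — r_{ij} = s_{ij} / (s_i · s_j):
  r[A,A] = 1 (diagonal).
  r[A,B] = -0.7333 / (1.472 · 1.5055) = -0.7333 / 2.2161 = -0.3309
  r[B,B] = 1 (diagonal).

R is symmetric with unit diagonal. Assembling:

R = [[1, -0.3309],
 [-0.3309, 1]]


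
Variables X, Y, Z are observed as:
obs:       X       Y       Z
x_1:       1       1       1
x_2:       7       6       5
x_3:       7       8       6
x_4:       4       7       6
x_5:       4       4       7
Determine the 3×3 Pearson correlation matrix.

Step 1 — column means:
  mean(X) = (1 + 7 + 7 + 4 + 4) / 5 = 23/5 = 4.6
  mean(Y) = (1 + 6 + 8 + 7 + 4) / 5 = 26/5 = 5.2
  mean(Z) = (1 + 5 + 6 + 6 + 7) / 5 = 25/5 = 5

Step 2 — sample variances and covariances s[i,j] = (1/(n-1)) · Σ_k (x_{k,i} - mean_i) · (x_{k,j} - mean_j), with n-1 = 4:
  s[X,X] = ((-3.6)·(-3.6) + (2.4)·(2.4) + (2.4)·(2.4) + (-0.6)·(-0.6) + (-0.6)·(-0.6)) / 4 = 25.2/4 = 6.3
  s[X,Y] = ((-3.6)·(-4.2) + (2.4)·(0.8) + (2.4)·(2.8) + (-0.6)·(1.8) + (-0.6)·(-1.2)) / 4 = 23.4/4 = 5.85
  s[X,Z] = ((-3.6)·(-4) + (2.4)·(0) + (2.4)·(1) + (-0.6)·(1) + (-0.6)·(2)) / 4 = 15/4 = 3.75
  s[Y,Y] = ((-4.2)·(-4.2) + (0.8)·(0.8) + (2.8)·(2.8) + (1.8)·(1.8) + (-1.2)·(-1.2)) / 4 = 30.8/4 = 7.7
  s[Y,Z] = ((-4.2)·(-4) + (0.8)·(0) + (2.8)·(1) + (1.8)·(1) + (-1.2)·(2)) / 4 = 19/4 = 4.75
  s[Z,Z] = ((-4)·(-4) + (0)·(0) + (1)·(1) + (1)·(1) + (2)·(2)) / 4 = 22/4 = 5.5
  Sample standard deviations s_i = √(s[i,i]):
  s(X) = √(6.3) = 2.51
  s(Y) = √(7.7) = 2.7749
  s(Z) = √(5.5) = 2.3452

Step 3 — r_{ij} = s_{ij} / (s_i · s_j):
  r[X,X] = 1 (diagonal).
  r[X,Y] = 5.85 / (2.51 · 2.7749) = 5.85 / 6.9649 = 0.8399
  r[X,Z] = 3.75 / (2.51 · 2.3452) = 3.75 / 5.8864 = 0.6371
  r[Y,Y] = 1 (diagonal).
  r[Y,Z] = 4.75 / (2.7749 · 2.3452) = 4.75 / 6.5077 = 0.7299
  r[Z,Z] = 1 (diagonal).

R is symmetric with unit diagonal. Assembling:

R = [[1, 0.8399, 0.6371],
 [0.8399, 1, 0.7299],
 [0.6371, 0.7299, 1]]


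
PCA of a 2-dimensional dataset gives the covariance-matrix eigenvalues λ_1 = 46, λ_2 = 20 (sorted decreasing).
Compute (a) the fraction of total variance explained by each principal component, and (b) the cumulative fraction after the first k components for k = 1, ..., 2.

Step 1 — total variance = trace(Sigma) = Σ λ_i = 46 + 20 = 66.

Step 2 — fraction explained by component i = λ_i / Σ λ:
  PC1: 46/66 = 0.697
  PC2: 20/66 = 0.303

Step 3 — cumulative fraction after k components = (λ_1 + ... + λ_k) / Σ λ:
  k = 1: 46/66 = 0.697
  k = 2: (46 + 20)/66 = 66/66 = 1

Summary (fraction, with percent):

explained: PC1 0.697 (69.7%), PC2 0.303 (30.3%);  cumulative: 0.697, 1


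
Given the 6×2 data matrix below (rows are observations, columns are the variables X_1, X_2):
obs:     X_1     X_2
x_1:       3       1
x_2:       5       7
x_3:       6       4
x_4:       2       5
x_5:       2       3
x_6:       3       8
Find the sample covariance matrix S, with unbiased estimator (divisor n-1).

Step 1 — column means:
  mean(X_1) = (3 + 5 + 6 + 2 + 2 + 3) / 6 = 21/6 = 3.5
  mean(X_2) = (1 + 7 + 4 + 5 + 3 + 8) / 6 = 28/6 = 4.6667

Step 2 — sample covariance S[i,j] = (1/(n-1)) · Σ_k (x_{k,i} - mean_i) · (x_{k,j} - mean_j), with n-1 = 5.
  S[X_1,X_1] = ((-0.5)·(-0.5) + (1.5)·(1.5) + (2.5)·(2.5) + (-1.5)·(-1.5) + (-1.5)·(-1.5) + (-0.5)·(-0.5)) / 5 = 13.5/5 = 2.7
  S[X_1,X_2] = ((-0.5)·(-3.6667) + (1.5)·(2.3333) + (2.5)·(-0.6667) + (-1.5)·(0.3333) + (-1.5)·(-1.6667) + (-0.5)·(3.3333)) / 5 = 4/5 = 0.8
  S[X_2,X_2] = ((-3.6667)·(-3.6667) + (2.3333)·(2.3333) + (-0.6667)·(-0.6667) + (0.3333)·(0.3333) + (-1.6667)·(-1.6667) + (3.3333)·(3.3333)) / 5 = 33.3333/5 = 6.6667

S is symmetric (S[j,i] = S[i,j]). Assembling:

S = [[2.7, 0.8],
 [0.8, 6.6667]]


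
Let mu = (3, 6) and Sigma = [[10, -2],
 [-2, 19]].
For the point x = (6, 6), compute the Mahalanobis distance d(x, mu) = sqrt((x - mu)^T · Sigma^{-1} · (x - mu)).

Step 1 — centre the observation: (x - mu) = (3, 0).

Step 2 — invert Sigma. det(Sigma) = 10·19 - (-2)² = 186.
  Sigma^{-1} = (1/det) · [[d, -b], [-b, a]] = [[0.1022, 0.0108],
 [0.0108, 0.0538]].

Step 3 — form the quadratic (x - mu)^T · Sigma^{-1} · (x - mu):
  Sigma^{-1} · (x - mu) = (0.3065, 0.0323).
  (x - mu)^T · [Sigma^{-1} · (x - mu)] = (3)·(0.3065) + (0)·(0.0323) = 0.9194.

Step 4 — take square root: d = √(0.9194) ≈ 0.9588.

d(x, mu) = √(0.9194) ≈ 0.9588


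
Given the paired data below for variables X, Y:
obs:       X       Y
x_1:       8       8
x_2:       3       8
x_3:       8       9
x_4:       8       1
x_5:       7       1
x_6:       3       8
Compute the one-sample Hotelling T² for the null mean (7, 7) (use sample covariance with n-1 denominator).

Step 1 — sample mean vector:
  mean(X) = (8 + 3 + 8 + 8 + 7 + 3) / 6 = 37/6 = 6.1667
  mean(Y) = (8 + 8 + 9 + 1 + 1 + 8) / 6 = 35/6 = 5.8333
  x̄ = (6.1667, 5.8333),  deviation x̄ - mu_0 = (6.1667, 5.8333) - (7, 7) = (-0.8333, -1.1667).

Step 2 — sample covariance matrix, S[i,j] = (1/(n-1)) · Σ_k (x_{k,i} - mean_i) · (x_{k,j} - mean_j), divisor n-1 = 5:
  S[X,X] = ((1.8333)·(1.8333) + (-3.1667)·(-3.1667) + (1.8333)·(1.8333) + (1.8333)·(1.8333) + (0.8333)·(0.8333) + (-3.1667)·(-3.1667)) / 5 = 30.8333/5 = 6.1667
  S[X,Y] = ((1.8333)·(2.1667) + (-3.1667)·(2.1667) + (1.8333)·(3.1667) + (1.8333)·(-4.8333) + (0.8333)·(-4.8333) + (-3.1667)·(2.1667)) / 5 = -16.8333/5 = -3.3667
  S[Y,Y] = ((2.1667)·(2.1667) + (2.1667)·(2.1667) + (3.1667)·(3.1667) + (-4.8333)·(-4.8333) + (-4.8333)·(-4.8333) + (2.1667)·(2.1667)) / 5 = 70.8333/5 = 14.1667
  S = [[6.1667, -3.3667],
 [-3.3667, 14.1667]].

Step 3 — invert S. det(S) = 6.1667·14.1667 - (-3.3667)² = 76.0267.
  S^{-1} = (1/det) · [[d, -b], [-b, a]] = [[0.1863, 0.0443],
 [0.0443, 0.0811]].

Step 4 — quadratic form (x̄ - mu_0)^T · S^{-1} · (x̄ - mu_0):
  S^{-1} · (x̄ - mu_0) = (-0.2069, -0.1315),
  (x̄ - mu_0)^T · [...] = (-0.8333)·(-0.2069) + (-1.1667)·(-0.1315) = 0.3259.

Step 5 — scale by n: T² = 6 · 0.3259 = 1.9555.

T² ≈ 1.9555


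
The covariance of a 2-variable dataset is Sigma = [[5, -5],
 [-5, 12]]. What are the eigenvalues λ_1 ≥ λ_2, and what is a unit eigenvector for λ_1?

Step 1 — characteristic polynomial of 2×2 Sigma:
  det(Sigma - λI) = λ² - trace · λ + det = 0.
  trace = 5 + 12 = 17, det = 5·12 - (-5)² = 35.
Step 2 — discriminant:
  Δ = trace² - 4·det = 289 - 140 = 149.
Step 3 — eigenvalues:
  λ = (trace ± √Δ)/2 = (17 ± 12.2066)/2,
  λ_1 = 14.6033,  λ_2 = 2.3967.

Step 4 — unit eigenvector for λ_1: solve (Sigma - λ_1 I)v = 0. First row:
  (5 - 14.6033)·v_x + (-5)·v_y = 0, i.e. (-9.6033)·v_x + (-5)·v_y = 0,
  so v ∝ (b, λ_1 - a) = (-5, 9.6033); multiply by -1 so the first entry is positive: u = (5, -9.6033).
  ||u|| = √((5)² + (-9.6033)²) = √(117.2229) ≈ 10.827,
  v_1 = u/||u|| ≈ (0.4618, -0.887) (||v_1|| = 1).

λ_1 = 14.6033,  λ_2 = 2.3967;  v_1 ≈ (0.4618, -0.887)


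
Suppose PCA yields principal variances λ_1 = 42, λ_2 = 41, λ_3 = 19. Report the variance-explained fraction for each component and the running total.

Step 1 — total variance = trace(Sigma) = Σ λ_i = 42 + 41 + 19 = 102.

Step 2 — fraction explained by component i = λ_i / Σ λ:
  PC1: 42/102 = 0.4118
  PC2: 41/102 = 0.402
  PC3: 19/102 = 0.1863

Step 3 — cumulative fraction after k components = (λ_1 + ... + λ_k) / Σ λ:
  k = 1: 42/102 = 0.4118
  k = 2: (42 + 41)/102 = 83/102 = 0.8137
  k = 3: (42 + 41 + 19)/102 = 102/102 = 1

Summary (fraction, with percent):

explained: PC1 0.4118 (41.18%), PC2 0.402 (40.2%), PC3 0.1863 (18.63%);  cumulative: 0.4118, 0.8137, 1
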